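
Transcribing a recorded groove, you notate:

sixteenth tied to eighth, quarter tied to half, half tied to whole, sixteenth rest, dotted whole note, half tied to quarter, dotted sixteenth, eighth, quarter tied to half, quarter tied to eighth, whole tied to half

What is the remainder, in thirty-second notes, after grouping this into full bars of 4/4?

One bar of 4/4 = 32 thirty-second notes.
Convert each value to thirty-second notes: sixteenth tied to eighth (sixteenth + eighth) = 6; quarter tied to half (quarter + half) = 24; half tied to whole (half + whole) = 48; sixteenth rest = 2; dotted whole note = 48; half tied to quarter (half + quarter) = 24; dotted sixteenth = 3; eighth = 4; quarter tied to half (quarter + half) = 24; quarter tied to eighth (quarter + eighth) = 12; whole tied to half (whole + half) = 48.
Adding: 6 + 24 + 48 + 2 + 48 + 24 + 3 + 4 + 24 + 12 + 48 = 243.
243 ÷ 32 = 7 complete bars with 19 thirty-second notes remaining.

19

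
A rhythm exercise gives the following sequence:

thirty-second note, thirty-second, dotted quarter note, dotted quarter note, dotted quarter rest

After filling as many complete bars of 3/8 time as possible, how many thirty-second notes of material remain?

One bar of 3/8 = 12 thirty-second notes.
Convert each value to thirty-second notes: thirty-second note = 1; thirty-second = 1; dotted quarter note = 12; dotted quarter note = 12; dotted quarter rest = 12.
Adding: 1 + 1 + 12 + 12 + 12 = 38.
38 ÷ 12 = 3 complete bars with 2 thirty-second notes remaining.

2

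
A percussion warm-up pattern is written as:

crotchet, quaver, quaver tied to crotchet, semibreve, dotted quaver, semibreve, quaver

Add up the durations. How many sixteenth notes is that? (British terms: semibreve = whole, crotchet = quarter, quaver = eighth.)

49

Express everything in sixteenth notes: crotchet = 4; quaver = 2; quaver tied to crotchet (quaver + crotchet) = 6; semibreve = 16; dotted quaver = 3; semibreve = 16; quaver = 2.
Altogether 4 + 2 + 6 + 16 + 3 + 16 + 2 = 49 sixteenth notes.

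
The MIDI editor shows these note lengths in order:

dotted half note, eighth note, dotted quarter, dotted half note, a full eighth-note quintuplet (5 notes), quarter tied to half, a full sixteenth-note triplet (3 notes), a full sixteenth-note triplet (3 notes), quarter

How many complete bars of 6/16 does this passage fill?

10

One bar of 6/16 = 3 eighth notes.
Convert each value to eighth notes: dotted half note = 6; eighth note = 1; dotted quarter = 3; dotted half note = 6; a full eighth-note quintuplet (5 notes) (five quintuplet eighths span one half) = 4; quarter tied to half (quarter + half) = 6; a full sixteenth-note triplet (3 notes) (three triplet sixteenths span one eighth) = 1; a full sixteenth-note triplet (3 notes) (three triplet sixteenths span one eighth) = 1; quarter = 2.
Altogether 6 + 1 + 3 + 6 + 4 + 6 + 1 + 1 + 2 = 30.
30 ÷ 3 = 10 complete bars with 0 left over.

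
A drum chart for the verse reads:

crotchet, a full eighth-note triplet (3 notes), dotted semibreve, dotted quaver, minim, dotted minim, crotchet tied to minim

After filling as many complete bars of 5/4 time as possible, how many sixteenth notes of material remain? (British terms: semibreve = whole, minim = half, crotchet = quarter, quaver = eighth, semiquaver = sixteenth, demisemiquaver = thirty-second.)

One bar of 5/4 = 20 sixteenth notes.
In sixteenth notes: crotchet = 4; a full eighth-note triplet (3 notes) (three triplet eighths span one quarter) = 4; dotted semibreve = 24; dotted quaver = 3; minim = 8; dotted minim = 12; crotchet tied to minim (crotchet + minim) = 12.
Sum: 4 + 4 + 24 + 3 + 8 + 12 + 12 = 67.
67 ÷ 20 = 3 complete bars with 7 sixteenth notes remaining.

7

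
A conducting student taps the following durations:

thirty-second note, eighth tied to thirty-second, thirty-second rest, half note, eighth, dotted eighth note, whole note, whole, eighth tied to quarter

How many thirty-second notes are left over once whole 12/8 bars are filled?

13

One bar of 12/8 = 48 thirty-second notes.
Working in thirty-second notes: thirty-second note = 1; eighth tied to thirty-second (eighth + thirty-second) = 5; thirty-second rest = 1; half note = 16; eighth = 4; dotted eighth note = 6; whole note = 32; whole = 32; eighth tied to quarter (eighth + quarter) = 12.
Altogether 1 + 5 + 1 + 16 + 4 + 6 + 32 + 32 + 12 = 109.
109 ÷ 48 = 2 complete bars with 13 thirty-second notes remaining.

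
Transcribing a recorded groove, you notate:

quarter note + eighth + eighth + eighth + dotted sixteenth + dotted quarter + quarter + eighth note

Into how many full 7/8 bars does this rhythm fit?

1

One bar of 7/8 = 28 thirty-second notes.
Working in thirty-second notes: quarter note = 8; eighth = 4; eighth = 4; eighth = 4; dotted sixteenth = 3; dotted quarter = 12; quarter = 8; eighth note = 4.
Total: 8 + 4 + 4 + 4 + 3 + 12 + 8 + 4 = 47.
47 ÷ 28 = 1 complete bar with 19 left over.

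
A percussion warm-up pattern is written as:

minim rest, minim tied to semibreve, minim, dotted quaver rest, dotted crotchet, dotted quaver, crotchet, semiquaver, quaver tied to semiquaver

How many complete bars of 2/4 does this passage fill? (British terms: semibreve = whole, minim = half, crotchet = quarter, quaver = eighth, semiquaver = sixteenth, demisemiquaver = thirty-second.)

One bar of 2/4 = 8 sixteenth notes.
Working in sixteenth notes: minim rest = 8; minim tied to semibreve (minim + semibreve) = 24; minim = 8; dotted quaver rest = 3; dotted crotchet = 6; dotted quaver = 3; crotchet = 4; semiquaver = 1; quaver tied to semiquaver (quaver + semiquaver) = 3.
Adding: 8 + 24 + 8 + 3 + 6 + 3 + 4 + 1 + 3 = 60.
60 ÷ 8 = 7 complete bars with 4 left over.

7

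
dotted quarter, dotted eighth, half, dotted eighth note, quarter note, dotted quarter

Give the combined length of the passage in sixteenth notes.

30

Convert each value to sixteenth notes: dotted quarter = 6; dotted eighth = 3; half = 8; dotted eighth note = 3; quarter note = 4; dotted quarter = 6.
Adding: 6 + 3 + 8 + 3 + 4 + 6 = 30 sixteenth notes.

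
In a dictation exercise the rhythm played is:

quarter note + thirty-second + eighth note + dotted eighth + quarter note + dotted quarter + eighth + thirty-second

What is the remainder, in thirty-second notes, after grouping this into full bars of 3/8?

8

One bar of 3/8 = 12 thirty-second notes.
Express everything in thirty-second notes: quarter note = 8; thirty-second = 1; eighth note = 4; dotted eighth = 6; quarter note = 8; dotted quarter = 12; eighth = 4; thirty-second = 1.
Adding: 8 + 1 + 4 + 6 + 8 + 12 + 4 + 1 = 44.
44 ÷ 12 = 3 complete bars with 8 thirty-second notes remaining.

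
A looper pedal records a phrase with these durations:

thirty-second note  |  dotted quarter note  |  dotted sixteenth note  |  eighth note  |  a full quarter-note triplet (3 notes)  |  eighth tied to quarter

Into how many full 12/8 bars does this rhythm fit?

One bar of 12/8 = 48 thirty-second notes.
Working in thirty-second notes: thirty-second note = 1; dotted quarter note = 12; dotted sixteenth note = 3; eighth note = 4; a full quarter-note triplet (3 notes) (three triplet quarters span one half) = 16; eighth tied to quarter (eighth + quarter) = 12.
Sum: 1 + 12 + 3 + 4 + 16 + 12 = 48.
48 ÷ 48 = 1 complete bar with 0 left over.

1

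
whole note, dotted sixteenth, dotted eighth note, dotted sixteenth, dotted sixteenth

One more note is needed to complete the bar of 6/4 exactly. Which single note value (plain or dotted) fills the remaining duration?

The bar of 6/4 = 48 thirty-second notes.
Working in thirty-second notes: whole note = 32; dotted sixteenth = 3; dotted eighth note = 6; dotted sixteenth = 3; dotted sixteenth = 3.
Sum: 32 + 3 + 6 + 3 + 3 = 47.
Remaining: 48 − 47 = 1 thirty-second note, which is a thirty-second note.

thirty-second note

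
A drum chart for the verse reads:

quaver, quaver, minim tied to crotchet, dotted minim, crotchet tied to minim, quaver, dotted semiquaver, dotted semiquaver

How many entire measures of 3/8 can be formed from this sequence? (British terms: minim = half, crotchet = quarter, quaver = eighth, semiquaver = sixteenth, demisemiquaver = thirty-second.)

7

One bar of 3/8 = 12 thirty-second notes.
Express everything in thirty-second notes: quaver = 4; quaver = 4; minim tied to crotchet (minim + crotchet) = 24; dotted minim = 24; crotchet tied to minim (crotchet + minim) = 24; quaver = 4; dotted semiquaver = 3; dotted semiquaver = 3.
Sum: 4 + 4 + 24 + 24 + 24 + 4 + 3 + 3 = 90.
90 ÷ 12 = 7 complete bars with 6 left over.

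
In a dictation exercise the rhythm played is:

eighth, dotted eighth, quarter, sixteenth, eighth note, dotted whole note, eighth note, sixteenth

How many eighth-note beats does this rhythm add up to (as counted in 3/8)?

19.5

One eighth-note beat = 2 sixteenth notes.
Convert each value to sixteenth notes: eighth = 2; dotted eighth = 3; quarter = 4; sixteenth = 1; eighth note = 2; dotted whole note = 24; eighth note = 2; sixteenth = 1.
Adding: 2 + 3 + 4 + 1 + 2 + 24 + 2 + 1 = 39.
39 ÷ 2 = 19.5 beats.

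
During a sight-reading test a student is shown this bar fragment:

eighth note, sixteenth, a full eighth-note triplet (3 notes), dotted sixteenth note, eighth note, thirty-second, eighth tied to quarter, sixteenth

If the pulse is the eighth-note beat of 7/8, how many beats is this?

9

One eighth-note beat = 4 thirty-second notes.
Each duration in thirty-second notes: eighth note = 4; sixteenth = 2; a full eighth-note triplet (3 notes) (three triplet eighths span one quarter) = 8; dotted sixteenth note = 3; eighth note = 4; thirty-second = 1; eighth tied to quarter (eighth + quarter) = 12; sixteenth = 2.
Adding: 4 + 2 + 8 + 3 + 4 + 1 + 12 + 2 = 36.
36 ÷ 4 = 9 beats.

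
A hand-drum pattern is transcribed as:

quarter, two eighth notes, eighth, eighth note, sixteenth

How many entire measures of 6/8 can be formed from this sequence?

One bar of 6/8 = 12 sixteenth notes.
In sixteenth notes: quarter = 4; eighth note = 2; eighth note = 2; eighth = 2; eighth note = 2; sixteenth = 1.
Altogether 4 + 2 + 2 + 2 + 2 + 1 = 13.
13 ÷ 12 = 1 complete bar with 1 left over.

1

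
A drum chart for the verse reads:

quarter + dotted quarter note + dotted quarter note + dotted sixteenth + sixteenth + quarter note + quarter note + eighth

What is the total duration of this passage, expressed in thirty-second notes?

57

Working in thirty-second notes: quarter = 8; dotted quarter note = 12; dotted quarter note = 12; dotted sixteenth = 3; sixteenth = 2; quarter note = 8; quarter note = 8; eighth = 4.
Total: 8 + 12 + 12 + 3 + 2 + 8 + 8 + 4 = 57 thirty-second notes.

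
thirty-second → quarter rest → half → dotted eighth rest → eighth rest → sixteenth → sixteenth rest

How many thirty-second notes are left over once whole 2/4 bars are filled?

7

One bar of 2/4 = 16 thirty-second notes.
In thirty-second notes: thirty-second = 1; quarter rest = 8; half = 16; dotted eighth rest = 6; eighth rest = 4; sixteenth = 2; sixteenth rest = 2.
Total: 1 + 8 + 16 + 6 + 4 + 2 + 2 = 39.
39 ÷ 16 = 2 complete bars with 7 thirty-second notes remaining.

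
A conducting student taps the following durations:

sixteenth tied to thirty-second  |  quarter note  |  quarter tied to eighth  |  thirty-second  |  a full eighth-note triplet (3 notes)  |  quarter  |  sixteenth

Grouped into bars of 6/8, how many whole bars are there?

1

One bar of 6/8 = 24 thirty-second notes.
Convert each value to thirty-second notes: sixteenth tied to thirty-second (sixteenth + thirty-second) = 3; quarter note = 8; quarter tied to eighth (quarter + eighth) = 12; thirty-second = 1; a full eighth-note triplet (3 notes) (three triplet eighths span one quarter) = 8; quarter = 8; sixteenth = 2.
Total: 3 + 8 + 12 + 1 + 8 + 8 + 2 = 42.
42 ÷ 24 = 1 complete bar with 18 left over.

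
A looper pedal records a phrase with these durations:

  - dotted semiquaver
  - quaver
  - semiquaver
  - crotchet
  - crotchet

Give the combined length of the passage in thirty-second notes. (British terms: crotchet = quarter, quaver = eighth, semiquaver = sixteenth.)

Convert each value to thirty-second notes: dotted semiquaver = 3; quaver = 4; semiquaver = 2; crotchet = 8; crotchet = 8.
Altogether 3 + 4 + 2 + 8 + 8 = 25 thirty-second notes.

25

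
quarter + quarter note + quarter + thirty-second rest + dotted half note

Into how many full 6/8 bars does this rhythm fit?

2

One bar of 6/8 = 24 thirty-second notes.
Express everything in thirty-second notes: quarter = 8; quarter note = 8; quarter = 8; thirty-second rest = 1; dotted half note = 24.
Sum: 8 + 8 + 8 + 1 + 24 = 49.
49 ÷ 24 = 2 complete bars with 1 left over.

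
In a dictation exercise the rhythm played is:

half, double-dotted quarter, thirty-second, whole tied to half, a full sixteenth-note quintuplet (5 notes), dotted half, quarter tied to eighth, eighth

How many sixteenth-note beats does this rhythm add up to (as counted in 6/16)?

63.5

One sixteenth-note beat = 2 thirty-second notes.
Each duration in thirty-second notes: half = 16; double-dotted quarter = 14; thirty-second = 1; whole tied to half (whole + half) = 48; a full sixteenth-note quintuplet (5 notes) (five quintuplet sixteenths span one quarter) = 8; dotted half = 24; quarter tied to eighth (quarter + eighth) = 12; eighth = 4.
Sum: 16 + 14 + 1 + 48 + 8 + 24 + 12 + 4 = 127.
127 ÷ 2 = 63.5 beats.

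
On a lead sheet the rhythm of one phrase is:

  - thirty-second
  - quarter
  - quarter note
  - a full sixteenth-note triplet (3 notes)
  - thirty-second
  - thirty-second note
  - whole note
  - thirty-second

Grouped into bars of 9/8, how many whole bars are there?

1

One bar of 9/8 = 36 thirty-second notes.
Convert each value to thirty-second notes: thirty-second = 1; quarter = 8; quarter note = 8; a full sixteenth-note triplet (3 notes) (three triplet sixteenths span one eighth) = 4; thirty-second = 1; thirty-second note = 1; whole note = 32; thirty-second = 1.
Total: 1 + 8 + 8 + 4 + 1 + 1 + 32 + 1 = 56.
56 ÷ 36 = 1 complete bar with 20 left over.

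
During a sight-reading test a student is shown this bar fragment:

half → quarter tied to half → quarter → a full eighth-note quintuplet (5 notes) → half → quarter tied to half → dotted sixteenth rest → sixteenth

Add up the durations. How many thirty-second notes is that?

Convert each value to thirty-second notes: half = 16; quarter tied to half (quarter + half) = 24; quarter = 8; a full eighth-note quintuplet (5 notes) (five quintuplet eighths span one half) = 16; half = 16; quarter tied to half (quarter + half) = 24; dotted sixteenth rest = 3; sixteenth = 2.
Total: 16 + 24 + 8 + 16 + 16 + 24 + 3 + 2 = 109 thirty-second notes.

109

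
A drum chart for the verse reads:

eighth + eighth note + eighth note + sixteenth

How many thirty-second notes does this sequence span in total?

In thirty-second notes: eighth = 4; eighth note = 4; eighth note = 4; sixteenth = 2.
Total: 4 + 4 + 4 + 2 = 14 thirty-second notes.

14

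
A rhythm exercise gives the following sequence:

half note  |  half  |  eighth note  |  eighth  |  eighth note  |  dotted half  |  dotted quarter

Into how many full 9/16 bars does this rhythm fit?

One bar of 9/16 = 9 sixteenth notes.
Each duration in sixteenth notes: half note = 8; half = 8; eighth note = 2; eighth = 2; eighth note = 2; dotted half = 12; dotted quarter = 6.
Sum: 8 + 8 + 2 + 2 + 2 + 12 + 6 = 40.
40 ÷ 9 = 4 complete bars with 4 left over.

4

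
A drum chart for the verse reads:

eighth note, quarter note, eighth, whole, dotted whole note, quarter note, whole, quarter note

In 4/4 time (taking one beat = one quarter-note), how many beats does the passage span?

One quarter-note beat = 2 eighth notes.
In eighth notes: eighth note = 1; quarter note = 2; eighth = 1; whole = 8; dotted whole note = 12; quarter note = 2; whole = 8; quarter note = 2.
Altogether 1 + 2 + 1 + 8 + 12 + 2 + 8 + 2 = 36.
36 ÷ 2 = 18 beats.

18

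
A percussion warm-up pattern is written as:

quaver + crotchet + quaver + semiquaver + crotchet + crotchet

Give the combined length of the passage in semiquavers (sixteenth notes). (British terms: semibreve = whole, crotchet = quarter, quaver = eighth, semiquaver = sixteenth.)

Each duration in sixteenth notes: quaver = 2; crotchet = 4; quaver = 2; semiquaver = 1; crotchet = 4; crotchet = 4.
Adding: 2 + 4 + 2 + 1 + 4 + 4 = 17 sixteenth notes.

17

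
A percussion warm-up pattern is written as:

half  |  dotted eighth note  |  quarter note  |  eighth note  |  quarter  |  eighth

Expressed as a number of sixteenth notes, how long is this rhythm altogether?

Each duration in sixteenth notes: half = 8; dotted eighth note = 3; quarter note = 4; eighth note = 2; quarter = 4; eighth = 2.
Adding: 8 + 3 + 4 + 2 + 4 + 2 = 23 sixteenth notes.

23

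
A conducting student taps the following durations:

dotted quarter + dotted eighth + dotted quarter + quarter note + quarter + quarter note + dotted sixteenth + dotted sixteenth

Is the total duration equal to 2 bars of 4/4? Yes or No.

One bar of 4/4 = 32 thirty-second notes, so 2 bars = 64.
Each duration in thirty-second notes: dotted quarter = 12; dotted eighth = 6; dotted quarter = 12; quarter note = 8; quarter = 8; quarter note = 8; dotted sixteenth = 3; dotted sixteenth = 3.
Altogether 12 + 6 + 12 + 8 + 8 + 8 + 3 + 3 = 60.
60 falls short of 64, so the answer is No.

No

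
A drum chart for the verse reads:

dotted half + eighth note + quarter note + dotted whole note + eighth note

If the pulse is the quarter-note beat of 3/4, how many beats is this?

One quarter-note beat = 2 eighth notes.
Convert each value to eighth notes: dotted half = 6; eighth note = 1; quarter note = 2; dotted whole note = 12; eighth note = 1.
Sum: 6 + 1 + 2 + 12 + 1 = 22.
22 ÷ 2 = 11 beats.

11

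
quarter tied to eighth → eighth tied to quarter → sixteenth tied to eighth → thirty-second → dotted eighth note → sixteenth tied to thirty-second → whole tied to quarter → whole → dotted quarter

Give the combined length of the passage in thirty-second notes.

In thirty-second notes: quarter tied to eighth (quarter + eighth) = 12; eighth tied to quarter (eighth + quarter) = 12; sixteenth tied to eighth (sixteenth + eighth) = 6; thirty-second = 1; dotted eighth note = 6; sixteenth tied to thirty-second (sixteenth + thirty-second) = 3; whole tied to quarter (whole + quarter) = 40; whole = 32; dotted quarter = 12.
Total: 12 + 12 + 6 + 1 + 6 + 3 + 40 + 32 + 12 = 124 thirty-second notes.

124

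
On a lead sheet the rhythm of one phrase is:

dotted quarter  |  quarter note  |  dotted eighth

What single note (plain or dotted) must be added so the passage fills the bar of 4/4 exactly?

dotted eighth note

The bar of 4/4 = 16 sixteenth notes.
Working in sixteenth notes: dotted quarter = 6; quarter note = 4; dotted eighth = 3.
Altogether 6 + 4 + 3 = 13.
Remaining: 16 − 13 = 3 sixteenth notes, which is a dotted eighth note.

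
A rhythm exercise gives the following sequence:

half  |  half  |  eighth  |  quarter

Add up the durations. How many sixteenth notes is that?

Working in sixteenth notes: half = 8; half = 8; eighth = 2; quarter = 4.
Sum: 8 + 8 + 2 + 4 = 22 sixteenth notes.

22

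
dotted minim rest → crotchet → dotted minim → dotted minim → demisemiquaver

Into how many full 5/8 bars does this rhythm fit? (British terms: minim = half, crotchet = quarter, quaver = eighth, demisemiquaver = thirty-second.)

One bar of 5/8 = 20 thirty-second notes.
Working in thirty-second notes: dotted minim rest = 24; crotchet = 8; dotted minim = 24; dotted minim = 24; demisemiquaver = 1.
Total: 24 + 8 + 24 + 24 + 1 = 81.
81 ÷ 20 = 4 complete bars with 1 left over.

4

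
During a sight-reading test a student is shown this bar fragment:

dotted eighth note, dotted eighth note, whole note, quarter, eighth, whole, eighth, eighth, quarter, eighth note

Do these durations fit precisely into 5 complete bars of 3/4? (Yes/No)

One bar of 3/4 = 12 sixteenth notes, so 5 bars = 60.
Each duration in sixteenth notes: dotted eighth note = 3; dotted eighth note = 3; whole note = 16; quarter = 4; eighth = 2; whole = 16; eighth = 2; eighth = 2; quarter = 4; eighth note = 2.
Sum: 3 + 3 + 16 + 4 + 2 + 16 + 2 + 2 + 4 + 2 = 54.
54 falls short of 60, so the answer is No.

No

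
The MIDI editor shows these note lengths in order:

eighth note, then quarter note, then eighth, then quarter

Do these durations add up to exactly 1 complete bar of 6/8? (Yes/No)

Yes

One bar of 6/8 = 6 eighth notes.
Convert each value to eighth notes: eighth note = 1; quarter note = 2; eighth = 1; quarter = 2.
Altogether 1 + 2 + 1 + 2 = 6.
6 equals 6, so the answer is Yes.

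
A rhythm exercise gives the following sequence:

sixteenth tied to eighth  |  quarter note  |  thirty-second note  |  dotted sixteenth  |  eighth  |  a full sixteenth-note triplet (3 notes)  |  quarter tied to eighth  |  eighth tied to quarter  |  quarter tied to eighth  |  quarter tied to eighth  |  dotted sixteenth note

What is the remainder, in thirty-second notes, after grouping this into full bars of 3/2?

One bar of 3/2 = 48 thirty-second notes.
Convert each value to thirty-second notes: sixteenth tied to eighth (sixteenth + eighth) = 6; quarter note = 8; thirty-second note = 1; dotted sixteenth = 3; eighth = 4; a full sixteenth-note triplet (3 notes) (three triplet sixteenths span one eighth) = 4; quarter tied to eighth (quarter + eighth) = 12; eighth tied to quarter (eighth + quarter) = 12; quarter tied to eighth (quarter + eighth) = 12; quarter tied to eighth (quarter + eighth) = 12; dotted sixteenth note = 3.
Sum: 6 + 8 + 1 + 3 + 4 + 4 + 12 + 12 + 12 + 12 + 3 = 77.
77 ÷ 48 = 1 complete bar with 29 thirty-second notes remaining.

29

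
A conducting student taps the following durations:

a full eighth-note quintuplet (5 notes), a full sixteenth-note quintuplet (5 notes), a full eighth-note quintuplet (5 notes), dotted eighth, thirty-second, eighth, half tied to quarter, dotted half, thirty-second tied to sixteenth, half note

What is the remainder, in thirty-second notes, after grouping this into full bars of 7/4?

One bar of 7/4 = 56 thirty-second notes.
Each duration in thirty-second notes: a full eighth-note quintuplet (5 notes) (five quintuplet eighths span one half) = 16; a full sixteenth-note quintuplet (5 notes) (five quintuplet sixteenths span one quarter) = 8; a full eighth-note quintuplet (5 notes) (five quintuplet eighths span one half) = 16; dotted eighth = 6; thirty-second = 1; eighth = 4; half tied to quarter (half + quarter) = 24; dotted half = 24; thirty-second tied to sixteenth (thirty-second + sixteenth) = 3; half note = 16.
Sum: 16 + 8 + 16 + 6 + 1 + 4 + 24 + 24 + 3 + 16 = 118.
118 ÷ 56 = 2 complete bars with 6 thirty-second notes remaining.

6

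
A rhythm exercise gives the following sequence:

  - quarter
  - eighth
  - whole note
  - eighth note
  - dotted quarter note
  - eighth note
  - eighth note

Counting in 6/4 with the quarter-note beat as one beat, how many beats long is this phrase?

8.5

One quarter-note beat = 2 eighth notes.
Express everything in eighth notes: quarter = 2; eighth = 1; whole note = 8; eighth note = 1; dotted quarter note = 3; eighth note = 1; eighth note = 1.
Total: 2 + 1 + 8 + 1 + 3 + 1 + 1 = 17.
17 ÷ 2 = 8.5 beats.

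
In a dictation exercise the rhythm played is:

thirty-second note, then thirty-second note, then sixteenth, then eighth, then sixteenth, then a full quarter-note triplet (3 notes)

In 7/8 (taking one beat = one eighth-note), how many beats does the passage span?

One eighth-note beat = 4 thirty-second notes.
In thirty-second notes: thirty-second note = 1; thirty-second note = 1; sixteenth = 2; eighth = 4; sixteenth = 2; a full quarter-note triplet (3 notes) (three triplet quarters span one half) = 16.
Altogether 1 + 1 + 2 + 4 + 2 + 16 = 26.
26 ÷ 4 = 6.5 beats.

6.5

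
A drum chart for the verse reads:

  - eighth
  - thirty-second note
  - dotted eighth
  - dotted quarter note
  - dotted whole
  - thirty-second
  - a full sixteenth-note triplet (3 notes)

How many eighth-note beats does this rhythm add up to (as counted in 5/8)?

One eighth-note beat = 4 thirty-second notes.
Express everything in thirty-second notes: eighth = 4; thirty-second note = 1; dotted eighth = 6; dotted quarter note = 12; dotted whole = 48; thirty-second = 1; a full sixteenth-note triplet (3 notes) (three triplet sixteenths span one eighth) = 4.
Sum: 4 + 1 + 6 + 12 + 48 + 1 + 4 = 76.
76 ÷ 4 = 19 beats.

19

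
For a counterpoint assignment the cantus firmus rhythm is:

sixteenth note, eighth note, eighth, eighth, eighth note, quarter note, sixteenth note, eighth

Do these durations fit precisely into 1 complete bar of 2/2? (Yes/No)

One bar of 2/2 = 16 sixteenth notes.
Convert each value to sixteenth notes: sixteenth note = 1; eighth note = 2; eighth = 2; eighth = 2; eighth note = 2; quarter note = 4; sixteenth note = 1; eighth = 2.
Adding: 1 + 2 + 2 + 2 + 2 + 4 + 1 + 2 = 16.
16 equals 16, so the answer is Yes.

Yes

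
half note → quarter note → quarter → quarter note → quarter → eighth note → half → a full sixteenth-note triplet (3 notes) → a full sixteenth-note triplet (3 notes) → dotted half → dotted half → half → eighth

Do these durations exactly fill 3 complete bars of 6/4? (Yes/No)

Yes

One bar of 6/4 = 12 eighth notes, so 3 bars = 36.
Convert each value to eighth notes: half note = 4; quarter note = 2; quarter = 2; quarter note = 2; quarter = 2; eighth note = 1; half = 4; a full sixteenth-note triplet (3 notes) (three triplet sixteenths span one eighth) = 1; a full sixteenth-note triplet (3 notes) (three triplet sixteenths span one eighth) = 1; dotted half = 6; dotted half = 6; half = 4; eighth = 1.
Total: 4 + 2 + 2 + 2 + 2 + 1 + 4 + 1 + 1 + 6 + 6 + 4 + 1 = 36.
36 equals 36, so the answer is Yes.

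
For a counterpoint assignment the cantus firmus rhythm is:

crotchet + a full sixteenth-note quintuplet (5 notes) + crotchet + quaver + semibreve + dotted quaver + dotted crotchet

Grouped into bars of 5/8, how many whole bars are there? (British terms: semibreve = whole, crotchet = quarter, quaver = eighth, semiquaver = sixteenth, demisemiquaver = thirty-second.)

One bar of 5/8 = 10 sixteenth notes.
Working in sixteenth notes: crotchet = 4; a full sixteenth-note quintuplet (5 notes) (five quintuplet sixteenths span one quarter) = 4; crotchet = 4; quaver = 2; semibreve = 16; dotted quaver = 3; dotted crotchet = 6.
Sum: 4 + 4 + 4 + 2 + 16 + 3 + 6 = 39.
39 ÷ 10 = 3 complete bars with 9 left over.

3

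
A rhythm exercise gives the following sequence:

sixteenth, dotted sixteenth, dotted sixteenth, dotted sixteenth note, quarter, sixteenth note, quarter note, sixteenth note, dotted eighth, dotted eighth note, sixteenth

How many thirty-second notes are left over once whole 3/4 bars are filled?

21

One bar of 3/4 = 24 thirty-second notes.
Express everything in thirty-second notes: sixteenth = 2; dotted sixteenth = 3; dotted sixteenth = 3; dotted sixteenth note = 3; quarter = 8; sixteenth note = 2; quarter note = 8; sixteenth note = 2; dotted eighth = 6; dotted eighth note = 6; sixteenth = 2.
Sum: 2 + 3 + 3 + 3 + 8 + 2 + 8 + 2 + 6 + 6 + 2 = 45.
45 ÷ 24 = 1 complete bar with 21 thirty-second notes remaining.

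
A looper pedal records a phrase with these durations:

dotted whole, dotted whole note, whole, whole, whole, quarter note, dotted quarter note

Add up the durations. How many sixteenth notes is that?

106

Convert each value to sixteenth notes: dotted whole = 24; dotted whole note = 24; whole = 16; whole = 16; whole = 16; quarter note = 4; dotted quarter note = 6.
Adding: 24 + 24 + 16 + 16 + 16 + 4 + 6 = 106 sixteenth notes.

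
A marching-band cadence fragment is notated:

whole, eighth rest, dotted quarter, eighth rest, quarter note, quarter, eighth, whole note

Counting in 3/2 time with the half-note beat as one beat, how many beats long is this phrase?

6.5

One half-note beat = 4 eighth notes.
In eighth notes: whole = 8; eighth rest = 1; dotted quarter = 3; eighth rest = 1; quarter note = 2; quarter = 2; eighth = 1; whole note = 8.
Sum: 8 + 1 + 3 + 1 + 2 + 2 + 1 + 8 = 26.
26 ÷ 4 = 6.5 beats.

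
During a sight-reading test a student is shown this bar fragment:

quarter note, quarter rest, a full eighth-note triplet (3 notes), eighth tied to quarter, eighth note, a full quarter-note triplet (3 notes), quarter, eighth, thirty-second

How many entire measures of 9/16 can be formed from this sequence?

3

One bar of 9/16 = 18 thirty-second notes.
Each duration in thirty-second notes: quarter note = 8; quarter rest = 8; a full eighth-note triplet (3 notes) (three triplet eighths span one quarter) = 8; eighth tied to quarter (eighth + quarter) = 12; eighth note = 4; a full quarter-note triplet (3 notes) (three triplet quarters span one half) = 16; quarter = 8; eighth = 4; thirty-second = 1.
Total: 8 + 8 + 8 + 12 + 4 + 16 + 8 + 4 + 1 = 69.
69 ÷ 18 = 3 complete bars with 15 left over.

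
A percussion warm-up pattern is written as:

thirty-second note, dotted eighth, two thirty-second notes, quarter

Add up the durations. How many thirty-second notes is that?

In thirty-second notes: thirty-second note = 1; dotted eighth = 6; thirty-second note = 1; thirty-second note = 1; quarter = 8.
Adding: 1 + 6 + 1 + 1 + 8 = 17 thirty-second notes.

17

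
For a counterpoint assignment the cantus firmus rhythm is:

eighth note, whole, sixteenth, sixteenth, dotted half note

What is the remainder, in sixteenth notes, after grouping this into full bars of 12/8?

8

One bar of 12/8 = 24 sixteenth notes.
Express everything in sixteenth notes: eighth note = 2; whole = 16; sixteenth = 1; sixteenth = 1; dotted half note = 12.
Total: 2 + 16 + 1 + 1 + 12 = 32.
32 ÷ 24 = 1 complete bar with 8 sixteenth notes remaining.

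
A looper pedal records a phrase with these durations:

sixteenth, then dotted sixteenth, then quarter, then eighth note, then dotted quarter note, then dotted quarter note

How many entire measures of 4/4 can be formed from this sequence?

1

One bar of 4/4 = 32 thirty-second notes.
In thirty-second notes: sixteenth = 2; dotted sixteenth = 3; quarter = 8; eighth note = 4; dotted quarter note = 12; dotted quarter note = 12.
Altogether 2 + 3 + 8 + 4 + 12 + 12 = 41.
41 ÷ 32 = 1 complete bar with 9 left over.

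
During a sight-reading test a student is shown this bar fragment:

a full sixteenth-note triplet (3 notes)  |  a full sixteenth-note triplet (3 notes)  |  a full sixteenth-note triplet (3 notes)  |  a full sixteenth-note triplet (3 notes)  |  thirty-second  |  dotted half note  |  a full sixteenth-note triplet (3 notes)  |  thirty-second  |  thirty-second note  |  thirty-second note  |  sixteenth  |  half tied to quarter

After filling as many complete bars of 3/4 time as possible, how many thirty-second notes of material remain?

2

One bar of 3/4 = 24 thirty-second notes.
Working in thirty-second notes: a full sixteenth-note triplet (3 notes) (three triplet sixteenths span one eighth) = 4; a full sixteenth-note triplet (3 notes) (three triplet sixteenths span one eighth) = 4; a full sixteenth-note triplet (3 notes) (three triplet sixteenths span one eighth) = 4; a full sixteenth-note triplet (3 notes) (three triplet sixteenths span one eighth) = 4; thirty-second = 1; dotted half note = 24; a full sixteenth-note triplet (3 notes) (three triplet sixteenths span one eighth) = 4; thirty-second = 1; thirty-second note = 1; thirty-second note = 1; sixteenth = 2; half tied to quarter (half + quarter) = 24.
Adding: 4 + 4 + 4 + 4 + 1 + 24 + 4 + 1 + 1 + 1 + 2 + 24 = 74.
74 ÷ 24 = 3 complete bars with 2 thirty-second notes remaining.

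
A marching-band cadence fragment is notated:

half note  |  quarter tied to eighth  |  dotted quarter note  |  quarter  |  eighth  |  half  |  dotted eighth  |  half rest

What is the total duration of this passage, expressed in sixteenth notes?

Convert each value to sixteenth notes: half note = 8; quarter tied to eighth (quarter + eighth) = 6; dotted quarter note = 6; quarter = 4; eighth = 2; half = 8; dotted eighth = 3; half rest = 8.
Altogether 8 + 6 + 6 + 4 + 2 + 8 + 3 + 8 = 45 sixteenth notes.

45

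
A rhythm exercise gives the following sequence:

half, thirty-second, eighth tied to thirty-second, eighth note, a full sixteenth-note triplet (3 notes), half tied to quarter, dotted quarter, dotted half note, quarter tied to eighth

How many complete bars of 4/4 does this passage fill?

3

One bar of 4/4 = 32 thirty-second notes.
Each duration in thirty-second notes: half = 16; thirty-second = 1; eighth tied to thirty-second (eighth + thirty-second) = 5; eighth note = 4; a full sixteenth-note triplet (3 notes) (three triplet sixteenths span one eighth) = 4; half tied to quarter (half + quarter) = 24; dotted quarter = 12; dotted half note = 24; quarter tied to eighth (quarter + eighth) = 12.
Total: 16 + 1 + 5 + 4 + 4 + 24 + 12 + 24 + 12 = 102.
102 ÷ 32 = 3 complete bars with 6 left over.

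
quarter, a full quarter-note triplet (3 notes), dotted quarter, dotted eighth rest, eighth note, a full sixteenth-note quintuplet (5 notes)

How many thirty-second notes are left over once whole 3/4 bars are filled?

One bar of 3/4 = 12 sixteenth notes.
In sixteenth notes: quarter = 4; a full quarter-note triplet (3 notes) (three triplet quarters span one half) = 8; dotted quarter = 6; dotted eighth rest = 3; eighth note = 2; a full sixteenth-note quintuplet (5 notes) (five quintuplet sixteenths span one quarter) = 4.
Sum: 4 + 8 + 6 + 3 + 2 + 4 = 27.
27 ÷ 12 = 2 complete bars with 3 sixteenth notes remaining = 6 thirty-second notes.

6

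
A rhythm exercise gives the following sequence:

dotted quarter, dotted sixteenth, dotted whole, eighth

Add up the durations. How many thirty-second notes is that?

Express everything in thirty-second notes: dotted quarter = 12; dotted sixteenth = 3; dotted whole = 48; eighth = 4.
Sum: 12 + 3 + 48 + 4 = 67 thirty-second notes.

67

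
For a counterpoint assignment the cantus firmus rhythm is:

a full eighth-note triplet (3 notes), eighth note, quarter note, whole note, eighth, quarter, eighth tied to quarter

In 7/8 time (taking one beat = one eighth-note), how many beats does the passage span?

19

One eighth-note beat = 2 sixteenth notes.
Each duration in sixteenth notes: a full eighth-note triplet (3 notes) (three triplet eighths span one quarter) = 4; eighth note = 2; quarter note = 4; whole note = 16; eighth = 2; quarter = 4; eighth tied to quarter (eighth + quarter) = 6.
Altogether 4 + 2 + 4 + 16 + 2 + 4 + 6 = 38.
38 ÷ 2 = 19 beats.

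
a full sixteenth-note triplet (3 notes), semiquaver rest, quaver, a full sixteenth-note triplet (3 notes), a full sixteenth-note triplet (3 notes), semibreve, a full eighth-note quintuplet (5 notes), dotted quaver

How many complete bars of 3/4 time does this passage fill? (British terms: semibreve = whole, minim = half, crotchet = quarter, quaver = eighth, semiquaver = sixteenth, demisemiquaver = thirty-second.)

One bar of 3/4 = 12 sixteenth notes.
Each duration in sixteenth notes: a full sixteenth-note triplet (3 notes) (three triplet sixteenths span one eighth) = 2; semiquaver rest = 1; quaver = 2; a full sixteenth-note triplet (3 notes) (three triplet sixteenths span one eighth) = 2; a full sixteenth-note triplet (3 notes) (three triplet sixteenths span one eighth) = 2; semibreve = 16; a full eighth-note quintuplet (5 notes) (five quintuplet eighths span one half) = 8; dotted quaver = 3.
Adding: 2 + 1 + 2 + 2 + 2 + 16 + 8 + 3 = 36.
36 ÷ 12 = 3 complete bars with 0 left over.

3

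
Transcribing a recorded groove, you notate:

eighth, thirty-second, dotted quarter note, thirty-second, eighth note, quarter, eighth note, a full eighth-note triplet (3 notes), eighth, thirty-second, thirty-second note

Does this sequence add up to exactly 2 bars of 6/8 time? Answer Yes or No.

Yes

One bar of 6/8 = 24 thirty-second notes, so 2 bars = 48.
Each duration in thirty-second notes: eighth = 4; thirty-second = 1; dotted quarter note = 12; thirty-second = 1; eighth note = 4; quarter = 8; eighth note = 4; a full eighth-note triplet (3 notes) (three triplet eighths span one quarter) = 8; eighth = 4; thirty-second = 1; thirty-second note = 1.
Adding: 4 + 1 + 12 + 1 + 4 + 8 + 4 + 8 + 4 + 1 + 1 = 48.
48 equals 48, so the answer is Yes.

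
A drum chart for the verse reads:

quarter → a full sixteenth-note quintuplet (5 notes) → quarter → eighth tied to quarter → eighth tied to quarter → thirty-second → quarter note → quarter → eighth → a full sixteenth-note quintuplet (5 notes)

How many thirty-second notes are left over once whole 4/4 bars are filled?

One bar of 4/4 = 32 thirty-second notes.
Express everything in thirty-second notes: quarter = 8; a full sixteenth-note quintuplet (5 notes) (five quintuplet sixteenths span one quarter) = 8; quarter = 8; eighth tied to quarter (eighth + quarter) = 12; eighth tied to quarter (eighth + quarter) = 12; thirty-second = 1; quarter note = 8; quarter = 8; eighth = 4; a full sixteenth-note quintuplet (5 notes) (five quintuplet sixteenths span one quarter) = 8.
Total: 8 + 8 + 8 + 12 + 12 + 1 + 8 + 8 + 4 + 8 = 77.
77 ÷ 32 = 2 complete bars with 13 thirty-second notes remaining.

13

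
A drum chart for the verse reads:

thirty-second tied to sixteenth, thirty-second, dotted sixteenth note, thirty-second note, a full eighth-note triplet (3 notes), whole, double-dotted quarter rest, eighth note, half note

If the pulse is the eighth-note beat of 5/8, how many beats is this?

One eighth-note beat = 4 thirty-second notes.
Convert each value to thirty-second notes: thirty-second tied to sixteenth (thirty-second + sixteenth) = 3; thirty-second = 1; dotted sixteenth note = 3; thirty-second note = 1; a full eighth-note triplet (3 notes) (three triplet eighths span one quarter) = 8; whole = 32; double-dotted quarter rest = 14; eighth note = 4; half note = 16.
Adding: 3 + 1 + 3 + 1 + 8 + 32 + 14 + 4 + 16 = 82.
82 ÷ 4 = 20.5 beats.

20.5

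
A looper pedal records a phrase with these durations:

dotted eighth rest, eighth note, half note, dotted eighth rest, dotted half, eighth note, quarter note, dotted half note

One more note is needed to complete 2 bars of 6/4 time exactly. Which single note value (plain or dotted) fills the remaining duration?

eighth note

2 bars of 6/4 = 48 sixteenth notes.
Each duration in sixteenth notes: dotted eighth rest = 3; eighth note = 2; half note = 8; dotted eighth rest = 3; dotted half = 12; eighth note = 2; quarter note = 4; dotted half note = 12.
Adding: 3 + 2 + 8 + 3 + 12 + 2 + 4 + 12 = 46.
Remaining: 48 − 46 = 2 sixteenth notes, which is a eighth note.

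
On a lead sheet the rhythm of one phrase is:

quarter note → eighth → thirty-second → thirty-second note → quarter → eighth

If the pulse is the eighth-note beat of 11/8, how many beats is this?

One eighth-note beat = 4 thirty-second notes.
Express everything in thirty-second notes: quarter note = 8; eighth = 4; thirty-second = 1; thirty-second note = 1; quarter = 8; eighth = 4.
Adding: 8 + 4 + 1 + 1 + 8 + 4 = 26.
26 ÷ 4 = 6.5 beats.

6.5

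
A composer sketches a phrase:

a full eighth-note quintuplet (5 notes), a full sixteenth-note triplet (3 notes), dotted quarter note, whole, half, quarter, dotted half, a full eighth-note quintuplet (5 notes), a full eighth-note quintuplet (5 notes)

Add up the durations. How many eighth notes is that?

36

In eighth notes: a full eighth-note quintuplet (5 notes) (five quintuplet eighths span one half) = 4; a full sixteenth-note triplet (3 notes) (three triplet sixteenths span one eighth) = 1; dotted quarter note = 3; whole = 8; half = 4; quarter = 2; dotted half = 6; a full eighth-note quintuplet (5 notes) (five quintuplet eighths span one half) = 4; a full eighth-note quintuplet (5 notes) (five quintuplet eighths span one half) = 4.
Total: 4 + 1 + 3 + 8 + 4 + 2 + 6 + 4 + 4 = 36 eighth notes.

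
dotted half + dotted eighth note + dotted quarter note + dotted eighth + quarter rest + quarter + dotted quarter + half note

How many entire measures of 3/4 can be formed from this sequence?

One bar of 3/4 = 12 sixteenth notes.
Express everything in sixteenth notes: dotted half = 12; dotted eighth note = 3; dotted quarter note = 6; dotted eighth = 3; quarter rest = 4; quarter = 4; dotted quarter = 6; half note = 8.
Sum: 12 + 3 + 6 + 3 + 4 + 4 + 6 + 8 = 46.
46 ÷ 12 = 3 complete bars with 10 left over.

3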